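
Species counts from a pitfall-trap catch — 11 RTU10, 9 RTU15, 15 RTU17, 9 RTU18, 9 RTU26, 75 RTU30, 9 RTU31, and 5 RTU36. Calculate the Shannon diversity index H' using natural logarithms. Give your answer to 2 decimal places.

Total N = 11+9+15+9+9+75+9+5 = 142, so the proportions are 0.0775, 0.0634, 0.1056, 0.0634, 0.0634, 0.5282, 0.0634, 0.0352 (working shown to 4 dp, full precision carried).
Each pᵢ ln pᵢ term: 0.0775×(-2.5579)=-0.1981, 0.0634×(-2.7586)=-0.1748, 0.1056×(-2.2478)=-0.2374, 0.0634×(-2.7586)=-0.1748, 0.0634×(-2.7586)=-0.1748, 0.5282×(-0.6383)=-0.3372, 0.0634×(-2.7586)=-0.1748, 0.0352×(-3.3464)=-0.1178.
Sum = -1.5899, so H' = 1.59.

1.59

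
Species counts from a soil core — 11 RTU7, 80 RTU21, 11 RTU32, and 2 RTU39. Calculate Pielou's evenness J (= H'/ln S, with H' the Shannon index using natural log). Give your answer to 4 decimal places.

0.5432

Total N = 11+80+11+2 = 104, so the proportions are 0.105769, 0.769231, 0.105769, 0.019231 (working shown to 6 dp, full precision carried).
H' = −Σ pᵢ ln pᵢ = −((-0.237610) + (-0.201819) + (-0.237610) + (-0.075985)) = 0.753024.
With S = 4 species, ln S = 1.386294, so J = 0.753024/1.386294 = 0.543192, i.e. 0.5432 to 4 decimal places.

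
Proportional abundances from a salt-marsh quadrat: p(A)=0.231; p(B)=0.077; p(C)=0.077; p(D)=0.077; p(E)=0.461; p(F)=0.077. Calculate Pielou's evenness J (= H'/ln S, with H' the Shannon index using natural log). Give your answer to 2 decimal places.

H' = −Σ pᵢ ln pᵢ = −((-0.3385) + (-0.1974) + (-0.1974) + (-0.1974) + (-0.3570) + (-0.1974)) = 1.4852 (working shown to 4 dp, full precision carried).
With S = 6 species, ln S = 1.7918, so J = 1.4852/1.7918 = 0.8289, i.e. 0.83 to 2 decimal places.

0.83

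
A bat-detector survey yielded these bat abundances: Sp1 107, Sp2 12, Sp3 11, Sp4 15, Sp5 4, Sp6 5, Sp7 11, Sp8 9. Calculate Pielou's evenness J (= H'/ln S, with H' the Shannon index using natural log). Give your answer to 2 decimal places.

0.67

Total N = 107+12+11+15+4+5+11+9 = 174, so the proportions are 0.6149, 0.069, 0.0632, 0.0862, 0.023, 0.0287, 0.0632, 0.0517 (working shown to 4 dp, full precision carried).
H' = −Σ pᵢ ln pᵢ = −((-0.2990) + (-0.1844) + (-0.1746) + (-0.2113) + (-0.0867) + (-0.1020) + (-0.1746) + (-0.1532)) = 1.3858.
With S = 8 species, ln S = 2.0794, so J = 1.3858/2.0794 = 0.6664, i.e. 0.67 to 2 decimal places.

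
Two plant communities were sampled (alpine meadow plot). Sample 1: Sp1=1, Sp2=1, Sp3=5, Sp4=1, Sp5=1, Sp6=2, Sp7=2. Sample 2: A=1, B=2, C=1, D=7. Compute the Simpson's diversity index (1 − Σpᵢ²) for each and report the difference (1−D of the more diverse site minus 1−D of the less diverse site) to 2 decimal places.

Sample 1: N=13, proportions 0.0769, 0.0769, 0.3846, 0.0769, 0.0769, 0.1538, 0.1538, giving 1−D = 0.7811 (working shown to 4 dp, full precision carried).
Sample 2: N=11, proportions 0.0909, 0.1818, 0.0909, 0.6364, giving 1−D = 0.5455.
Difference = |0.7811 − 0.5455| = 0.2356, i.e. 0.24 to 2 decimal places.

0.24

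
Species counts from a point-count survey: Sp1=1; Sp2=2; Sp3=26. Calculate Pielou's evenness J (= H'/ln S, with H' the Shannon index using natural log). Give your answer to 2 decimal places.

Total N = 1+2+26 = 29, so the proportions are 0.0345, 0.069, 0.8966 (working shown to 4 dp, full precision carried).
H' = −Σ pᵢ ln pᵢ = −((-0.1161) + (-0.1844) + (-0.0979)) = 0.3984.
With S = 3 species, ln S = 1.0986, so J = 0.3984/1.0986 = 0.3627, i.e. 0.36 to 2 decimal places.

0.36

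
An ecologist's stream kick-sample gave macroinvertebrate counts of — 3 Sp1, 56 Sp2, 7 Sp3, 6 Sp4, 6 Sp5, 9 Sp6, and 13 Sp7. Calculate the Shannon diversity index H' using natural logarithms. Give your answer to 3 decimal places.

Total N = 3+56+7+6+6+9+13 = 100, so the proportions are 0.03, 0.56, 0.07, 0.06, 0.06, 0.09, 0.13 (working shown to 5 dp, full precision carried).
Each pᵢ ln pᵢ term: 0.03×(-3.50656)=-0.10520, 0.56×(-0.57982)=-0.32470, 0.07×(-2.65926)=-0.18615, 0.06×(-2.81341)=-0.16880, 0.06×(-2.81341)=-0.16880, 0.09×(-2.40795)=-0.21672, 0.13×(-2.04022)=-0.26523.
Sum = -1.43560, so H' = 1.436.

1.436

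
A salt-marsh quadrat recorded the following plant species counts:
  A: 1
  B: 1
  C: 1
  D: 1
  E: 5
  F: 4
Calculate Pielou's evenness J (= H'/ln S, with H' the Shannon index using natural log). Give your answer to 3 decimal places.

Total N = 1+1+1+1+5+4 = 13, so the proportions are 0.07692, 0.07692, 0.07692, 0.07692, 0.38462, 0.30769 (working shown to 5 dp, full precision carried).
H' = −Σ pᵢ ln pᵢ = −((-0.19730) + (-0.19730) + (-0.19730) + (-0.19730) + (-0.36750) + (-0.36266)) = 1.51938.
With S = 6 species, ln S = 1.79176, so J = 1.51938/1.79176 = 0.84798, i.e. 0.848 to 3 decimal places.

0.848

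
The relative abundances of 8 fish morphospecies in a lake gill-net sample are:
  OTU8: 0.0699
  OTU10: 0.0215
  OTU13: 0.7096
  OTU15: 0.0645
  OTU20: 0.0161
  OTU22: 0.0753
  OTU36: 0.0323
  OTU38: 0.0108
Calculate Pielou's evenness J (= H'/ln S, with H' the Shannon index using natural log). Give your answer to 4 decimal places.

H' = −Σ pᵢ ln pᵢ = −((-0.185982) + (-0.082554) + (-0.243431) + (-0.176800) + (-0.066476) + (-0.194747) + (-0.110876) + (-0.048905)) = 1.109770 (working shown to 6 dp, full precision carried).
With S = 8 species, ln S = 2.079442, so J = 1.109770/2.079442 = 0.533687, i.e. 0.5337 to 4 decimal places.

0.5337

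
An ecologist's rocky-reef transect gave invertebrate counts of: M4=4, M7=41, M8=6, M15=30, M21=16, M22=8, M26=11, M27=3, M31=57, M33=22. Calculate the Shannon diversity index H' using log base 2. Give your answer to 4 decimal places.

2.8225

Total N = 4+41+6+30+16+8+11+3+57+22 = 198, so the proportions are 0.020202, 0.207071, 0.030303, 0.151515, 0.080808, 0.040404, 0.055556, 0.015152, 0.287879, 0.111111 (working shown to 6 dp, full precision carried).
Each pᵢ log₂ pᵢ term: 0.020202×(-5.629357)=-0.113724, 0.207071×(-2.271805)=-0.470424, 0.030303×(-5.044394)=-0.152860, 0.151515×(-2.722466)=-0.412495, 0.080808×(-3.629357)=-0.293281, 0.040404×(-4.629357)=-0.187045, 0.055556×(-4.169925)=-0.231663, 0.015152×(-6.044394)=-0.091582, 0.287879×(-1.796467)=-0.517165, 0.111111×(-3.169925)=-0.352214.
Sum = -2.822453, so H' = 2.8225.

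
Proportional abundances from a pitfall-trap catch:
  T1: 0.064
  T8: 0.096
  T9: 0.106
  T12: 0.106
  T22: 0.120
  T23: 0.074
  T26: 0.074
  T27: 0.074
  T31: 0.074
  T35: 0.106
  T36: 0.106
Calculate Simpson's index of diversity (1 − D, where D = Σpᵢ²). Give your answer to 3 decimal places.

D = 0.064² + 0.096² + 0.106² + 0.106² + 0.12² + 0.074² + 0.074² + 0.074² + 0.074² + 0.106² + 0.106² = 0.00410 + 0.00922 + 0.01124 + 0.01124 + 0.01440 + 0.00548 + 0.00548 + 0.00548 + 0.00548 + 0.01124 + 0.01124 = 0.09456 (working shown to 5 dp, full precision carried).
So 1 − D = 0.90544, i.e. 0.905 to 3 decimal places.

0.905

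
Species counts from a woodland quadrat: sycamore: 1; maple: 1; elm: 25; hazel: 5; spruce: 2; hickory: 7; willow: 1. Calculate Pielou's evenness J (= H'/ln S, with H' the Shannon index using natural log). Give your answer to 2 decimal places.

0.65

Total N = 1+1+25+5+2+7+1 = 42, so the proportions are 0.0238, 0.0238, 0.5952, 0.119, 0.0476, 0.1667, 0.0238 (working shown to 4 dp, full precision carried).
H' = −Σ pᵢ ln pᵢ = −((-0.0890) + (-0.0890) + (-0.3088) + (-0.2534) + (-0.1450) + (-0.2986) + (-0.0890)) = 1.2727.
With S = 7 species, ln S = 1.9459, so J = 1.2727/1.9459 = 0.6541, i.e. 0.65 to 2 decimal places.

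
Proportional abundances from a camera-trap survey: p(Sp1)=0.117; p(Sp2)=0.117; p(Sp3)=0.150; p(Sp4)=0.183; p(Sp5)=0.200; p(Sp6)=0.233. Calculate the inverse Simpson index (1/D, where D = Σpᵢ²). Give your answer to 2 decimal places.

5.63

D = 0.117² + 0.117² + 0.15² + 0.183² + 0.2² + 0.233² = 0.013689 + 0.013689 + 0.022500 + 0.033489 + 0.040000 + 0.054289 = 0.177656 (working shown to 6 dp, full precision carried).
So 1/D = 5.6289, i.e. 5.63 to 2 decimal places.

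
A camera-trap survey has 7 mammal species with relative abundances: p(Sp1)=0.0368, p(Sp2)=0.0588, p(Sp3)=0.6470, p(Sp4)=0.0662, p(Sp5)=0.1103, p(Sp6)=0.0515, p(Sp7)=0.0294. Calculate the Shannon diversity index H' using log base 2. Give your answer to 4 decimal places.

Each pᵢ log₂ pᵢ term (working shown to 6 dp, full precision carried): 0.0368×(-4.764150)=-0.175321, 0.0588×(-4.088040)=-0.240377, 0.647×(-0.628162)=-0.406421, 0.0662×(-3.917025)=-0.259307, 0.1103×(-3.180495)=-0.350809, 0.0515×(-4.279284)=-0.220383, 0.0294×(-5.088040)=-0.149588.
Sum = -1.802206, so H' = 1.8022.

1.8022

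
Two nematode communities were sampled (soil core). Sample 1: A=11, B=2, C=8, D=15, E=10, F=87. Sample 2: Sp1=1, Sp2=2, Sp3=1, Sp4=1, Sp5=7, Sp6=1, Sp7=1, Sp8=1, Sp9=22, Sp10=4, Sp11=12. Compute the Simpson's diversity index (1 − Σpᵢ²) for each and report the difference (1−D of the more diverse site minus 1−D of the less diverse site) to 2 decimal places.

Sample 1: N=133, proportions 0.0827, 0.015, 0.0602, 0.1128, 0.0752, 0.6541, giving 1−D = 0.5430 (working shown to 4 dp, full precision carried).
Sample 2: N=53, proportions 0.0189, 0.0377, 0.0189, 0.0189, 0.1321, 0.0189, 0.0189, 0.0189, 0.4151, 0.0755, 0.2264, giving 1−D = 0.7497.
Difference = |0.5430 − 0.7497| = 0.2067, i.e. 0.21 to 2 decimal places.

0.21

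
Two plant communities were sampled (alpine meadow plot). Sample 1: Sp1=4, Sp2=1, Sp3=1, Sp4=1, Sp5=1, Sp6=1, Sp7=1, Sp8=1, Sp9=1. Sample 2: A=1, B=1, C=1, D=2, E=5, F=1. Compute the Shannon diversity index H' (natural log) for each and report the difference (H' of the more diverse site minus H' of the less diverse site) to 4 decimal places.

0.4825

Sample 1: N=12, proportions 0.333333, 0.083333, 0.083333, 0.083333, 0.083333, 0.083333, 0.083333, 0.083333, 0.083333, giving H' = 2.022809 (working shown to 6 dp, full precision carried).
Sample 2: N=11, proportions 0.090909, 0.090909, 0.090909, 0.181818, 0.454545, 0.090909, giving H' = 1.540306.
Difference = |2.022809 − 1.540306| = 0.482503, i.e. 0.4825 to 4 decimal places.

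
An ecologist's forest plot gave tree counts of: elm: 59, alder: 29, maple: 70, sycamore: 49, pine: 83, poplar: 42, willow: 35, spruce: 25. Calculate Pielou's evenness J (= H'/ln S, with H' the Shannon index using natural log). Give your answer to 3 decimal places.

0.964

Total N = 59+29+70+49+83+42+35+25 = 392, so the proportions are 0.15051, 0.07398, 0.17857, 0.125, 0.21173, 0.10714, 0.08929, 0.06378 (working shown to 5 dp, full precision carried).
H' = −Σ pᵢ ln pᵢ = −((-0.28502) + (-0.19264) + (-0.30764) + (-0.25993) + (-0.32870) + (-0.23931) + (-0.21571) + (-0.17553)) = 2.00449.
With S = 8 species, ln S = 2.07944, so J = 2.00449/2.07944 = 0.96396, i.e. 0.964 to 3 decimal places.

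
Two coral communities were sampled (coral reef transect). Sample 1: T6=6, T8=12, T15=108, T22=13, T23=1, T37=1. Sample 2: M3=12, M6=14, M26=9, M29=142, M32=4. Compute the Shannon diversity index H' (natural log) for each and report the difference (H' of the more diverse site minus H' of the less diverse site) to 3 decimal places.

0.036

Sample 1: N=141, proportions 0.042553, 0.085106, 0.765957, 0.092199, 0.007092, 0.007092, giving H' = 0.838235 (working shown to 6 dp, full precision carried).
Sample 2: N=181, proportions 0.066298, 0.077348, 0.049724, 0.78453, 0.022099, giving H' = 0.801738.
Difference = |0.838235 − 0.801738| = 0.036497, i.e. 0.036 to 3 decimal places.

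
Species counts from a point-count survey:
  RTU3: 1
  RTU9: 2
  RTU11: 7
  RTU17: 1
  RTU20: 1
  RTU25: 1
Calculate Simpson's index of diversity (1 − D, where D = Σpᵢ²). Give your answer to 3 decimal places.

Total N = 1+2+7+1+1+1 = 13, so the proportions are 0.07692, 0.15385, 0.53846, 0.07692, 0.07692, 0.07692 (working shown to 5 dp, full precision carried).
D = 0.07692² + 0.15385² + 0.53846² + 0.07692² + 0.07692² + 0.07692² = 0.00592 + 0.02367 + 0.28994 + 0.00592 + 0.00592 + 0.00592 = 0.33728.
So 1 − D = 0.66272, i.e. 0.663 to 3 decimal places.

0.663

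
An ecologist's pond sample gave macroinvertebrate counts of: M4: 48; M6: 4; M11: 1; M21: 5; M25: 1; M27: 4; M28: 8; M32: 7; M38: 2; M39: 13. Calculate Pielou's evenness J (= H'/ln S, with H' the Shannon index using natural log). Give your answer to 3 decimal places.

0.708

Total N = 48+4+1+5+1+4+8+7+2+13 = 93, so the proportions are 0.51613, 0.04301, 0.01075, 0.05376, 0.01075, 0.04301, 0.08602, 0.07527, 0.02151, 0.13978 (working shown to 5 dp, full precision carried).
H' = −Σ pᵢ ln pᵢ = −((-0.34137) + (-0.13532) + (-0.04874) + (-0.15716) + (-0.04874) + (-0.13532) + (-0.21102) + (-0.19470) + (-0.08257) + (-0.27505)) = 1.62999.
With S = 10 species, ln S = 2.30259, so J = 1.62999/2.30259 = 0.70790, i.e. 0.708 to 3 decimal places.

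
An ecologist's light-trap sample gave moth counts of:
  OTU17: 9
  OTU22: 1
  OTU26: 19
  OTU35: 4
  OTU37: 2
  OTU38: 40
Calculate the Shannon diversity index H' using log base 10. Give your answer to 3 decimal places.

0.542

Total N = 9+1+19+4+2+40 = 75, so the proportions are 0.12, 0.01333, 0.25333, 0.05333, 0.02667, 0.53333 (working shown to 5 dp, full precision carried).
Each pᵢ log₁₀ pᵢ term: 0.12×(-0.92082)=-0.11050, 0.01333×(-1.87506)=-0.02500, 0.25333×(-0.59631)=-0.15106, 0.05333×(-1.27300)=-0.06789, 0.02667×(-1.57403)=-0.04197, 0.53333×(-0.27300)=-0.14560.
Sum = -0.54203, so H' = 0.542.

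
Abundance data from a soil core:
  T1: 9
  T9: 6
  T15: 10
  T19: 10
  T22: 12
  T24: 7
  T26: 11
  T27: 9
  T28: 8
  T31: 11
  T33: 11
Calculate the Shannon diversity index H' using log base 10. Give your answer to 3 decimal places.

Total N = 9+6+10+10+12+7+11+9+8+11+11 = 104, so the proportions are 0.08654, 0.05769, 0.09615, 0.09615, 0.11538, 0.06731, 0.10577, 0.08654, 0.07692, 0.10577, 0.10577 (working shown to 5 dp, full precision carried).
Each pᵢ log₁₀ pᵢ term: 0.08654×(-1.06279)=-0.09197, 0.05769×(-1.23888)=-0.07147, 0.09615×(-1.01703)=-0.09779, 0.09615×(-1.01703)=-0.09779, 0.11538×(-0.93785)=-0.10821, 0.06731×(-1.17194)=-0.07888, 0.10577×(-0.97564)=-0.10319, 0.08654×(-1.06279)=-0.09197, 0.07692×(-1.11394)=-0.08569, 0.10577×(-0.97564)=-0.10319, 0.10577×(-0.97564)=-0.10319.
Sum = -1.03336, so H' = 1.033.

1.033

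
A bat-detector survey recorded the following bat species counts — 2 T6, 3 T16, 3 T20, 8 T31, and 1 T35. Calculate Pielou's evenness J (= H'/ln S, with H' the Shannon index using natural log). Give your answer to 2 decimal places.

Total N = 2+3+3+8+1 = 17, so the proportions are 0.1176, 0.1765, 0.1765, 0.4706, 0.0588 (working shown to 4 dp, full precision carried).
H' = −Σ pᵢ ln pᵢ = −((-0.2518) + (-0.3061) + (-0.3061) + (-0.3547) + (-0.1667)) = 1.3854.
With S = 5 species, ln S = 1.6094, so J = 1.3854/1.6094 = 0.8608, i.e. 0.86 to 2 decimal places.

0.86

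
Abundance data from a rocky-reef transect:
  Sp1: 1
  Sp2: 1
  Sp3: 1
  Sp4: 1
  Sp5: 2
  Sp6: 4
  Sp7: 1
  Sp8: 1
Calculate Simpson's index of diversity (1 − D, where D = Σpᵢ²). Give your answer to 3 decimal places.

0.819

Total N = 1+1+1+1+2+4+1+1 = 12, so the proportions are 0.08333, 0.08333, 0.08333, 0.08333, 0.16667, 0.33333, 0.08333, 0.08333 (working shown to 5 dp, full precision carried).
D = 0.08333² + 0.08333² + 0.08333² + 0.08333² + 0.16667² + 0.33333² + 0.08333² + 0.08333² = 0.00694 + 0.00694 + 0.00694 + 0.00694 + 0.02778 + 0.11111 + 0.00694 + 0.00694 = 0.18056.
So 1 − D = 0.81944, i.e. 0.819 to 3 decimal places.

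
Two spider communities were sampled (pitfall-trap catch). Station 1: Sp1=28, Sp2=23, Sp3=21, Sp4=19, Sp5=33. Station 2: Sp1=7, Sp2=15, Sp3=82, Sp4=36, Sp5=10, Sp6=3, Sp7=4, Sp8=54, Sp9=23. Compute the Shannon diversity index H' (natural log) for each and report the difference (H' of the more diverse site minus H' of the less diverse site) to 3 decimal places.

Station 1: N=124, proportions 0.22581, 0.18548, 0.16935, 0.15323, 0.26613, giving H' = 1.58897 (working shown to 5 dp, full precision carried).
Station 2: N=234, proportions 0.02991, 0.0641, 0.35043, 0.15385, 0.04274, 0.01282, 0.01709, 0.23077, 0.09829, giving H' = 1.76306.
Difference = |1.58897 − 1.76306| = 0.17409, i.e. 0.174 to 3 decimal places.

0.174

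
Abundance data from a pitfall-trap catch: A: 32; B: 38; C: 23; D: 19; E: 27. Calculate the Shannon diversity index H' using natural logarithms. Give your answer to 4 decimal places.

Total N = 32+38+23+19+27 = 139, so the proportions are 0.230216, 0.273381, 0.165468, 0.136691, 0.194245 (working shown to 6 dp, full precision carried).
Each pᵢ ln pᵢ term: 0.230216×(-1.468738)=-0.338127, 0.273381×(-1.296888)=-0.354545, 0.165468×(-1.798980)=-0.297673, 0.136691×(-1.990035)=-0.272019, 0.194245×(-1.638637)=-0.318296.
Sum = -1.580660, so H' = 1.5807.

1.5807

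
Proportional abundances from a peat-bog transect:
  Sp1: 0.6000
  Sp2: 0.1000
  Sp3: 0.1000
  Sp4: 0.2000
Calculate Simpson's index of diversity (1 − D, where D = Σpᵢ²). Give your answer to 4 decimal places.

D = 0.6² + 0.1² + 0.1² + 0.2² = 0.360000 + 0.010000 + 0.010000 + 0.040000 = 0.420000 (working shown to 6 dp, full precision carried).
So 1 − D = 0.580000, i.e. 0.5800 to 4 decimal places.

0.5800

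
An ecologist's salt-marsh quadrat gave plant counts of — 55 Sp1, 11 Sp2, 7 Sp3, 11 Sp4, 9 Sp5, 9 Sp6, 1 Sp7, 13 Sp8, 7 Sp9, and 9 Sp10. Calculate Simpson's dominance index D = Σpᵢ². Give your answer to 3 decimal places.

Total N = 55+11+7+11+9+9+1+13+7+9 = 132, so the proportions are 0.41667, 0.08333, 0.05303, 0.08333, 0.06818, 0.06818, 0.00758, 0.09848, 0.05303, 0.06818 (working shown to 5 dp, full precision carried).
D = 0.41667² + 0.08333² + 0.05303² + 0.08333² + 0.06818² + 0.06818² + 0.00758² + 0.09848² + 0.05303² + 0.06818² = 0.17361 + 0.00694 + 0.00281 + 0.00694 + 0.00465 + 0.00465 + 0.00006 + 0.00970 + 0.00281 + 0.00465 = 0.21683.
To 3 decimal places, D = 0.217.

0.217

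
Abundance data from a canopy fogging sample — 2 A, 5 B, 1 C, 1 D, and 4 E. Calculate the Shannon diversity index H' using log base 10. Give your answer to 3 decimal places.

0.614

Total N = 2+5+1+1+4 = 13, so the proportions are 0.15385, 0.38462, 0.07692, 0.07692, 0.30769 (working shown to 5 dp, full precision carried).
Each pᵢ log₁₀ pᵢ term: 0.15385×(-0.81291)=-0.12506, 0.38462×(-0.41497)=-0.15961, 0.07692×(-1.11394)=-0.08569, 0.07692×(-1.11394)=-0.08569, 0.30769×(-0.51188)=-0.15750.
Sum = -0.61355, so H' = 0.614.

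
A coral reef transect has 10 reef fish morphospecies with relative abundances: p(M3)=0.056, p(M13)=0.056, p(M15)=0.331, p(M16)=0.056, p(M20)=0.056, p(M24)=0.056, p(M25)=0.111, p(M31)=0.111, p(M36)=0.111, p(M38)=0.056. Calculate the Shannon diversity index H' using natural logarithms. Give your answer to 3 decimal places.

2.066

Each pᵢ ln pᵢ term (working shown to 5 dp, full precision carried): 0.056×(-2.88240)=-0.16141, 0.056×(-2.88240)=-0.16141, 0.331×(-1.10564)=-0.36597, 0.056×(-2.88240)=-0.16141, 0.056×(-2.88240)=-0.16141, 0.056×(-2.88240)=-0.16141, 0.111×(-2.19823)=-0.24400, 0.111×(-2.19823)=-0.24400, 0.111×(-2.19823)=-0.24400, 0.056×(-2.88240)=-0.16141.
Sum = -2.06646, so H' = 2.066.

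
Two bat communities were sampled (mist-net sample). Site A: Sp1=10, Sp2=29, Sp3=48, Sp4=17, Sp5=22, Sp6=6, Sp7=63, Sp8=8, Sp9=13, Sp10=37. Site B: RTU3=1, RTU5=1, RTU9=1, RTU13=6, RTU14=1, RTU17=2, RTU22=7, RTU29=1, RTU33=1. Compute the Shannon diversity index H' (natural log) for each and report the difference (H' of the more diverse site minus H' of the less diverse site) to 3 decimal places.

Site A: N=253, proportions 0.03953, 0.11462, 0.18972, 0.06719, 0.08696, 0.02372, 0.24901, 0.03162, 0.05138, 0.14625, giving H' = 2.06298 (working shown to 5 dp, full precision carried).
Site B: N=21, proportions 0.04762, 0.04762, 0.04762, 0.28571, 0.04762, 0.09524, 0.33333, 0.04762, 0.04762, giving H' = 1.81794.
Difference = |2.06298 − 1.81794| = 0.24504, i.e. 0.245 to 3 decimal places.

0.245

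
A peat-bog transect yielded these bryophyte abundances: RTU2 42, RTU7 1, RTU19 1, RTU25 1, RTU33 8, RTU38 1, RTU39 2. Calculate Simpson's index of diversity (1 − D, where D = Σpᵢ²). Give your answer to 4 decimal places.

0.4145

Total N = 42+1+1+1+8+1+2 = 56, so the proportions are 0.75, 0.017857, 0.017857, 0.017857, 0.142857, 0.017857, 0.035714 (working shown to 6 dp, full precision carried).
D = 0.75² + 0.017857² + 0.017857² + 0.017857² + 0.142857² + 0.017857² + 0.035714² = 0.562500 + 0.000319 + 0.000319 + 0.000319 + 0.020408 + 0.000319 + 0.001276 = 0.585459.
So 1 − D = 0.414541, i.e. 0.4145 to 4 decimal places.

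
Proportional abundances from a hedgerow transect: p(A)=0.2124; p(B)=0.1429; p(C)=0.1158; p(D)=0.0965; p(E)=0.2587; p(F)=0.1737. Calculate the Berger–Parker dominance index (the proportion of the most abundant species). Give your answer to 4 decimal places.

0.2587

The largest proportion is 0.2587, i.e. d = 0.2587 to 4 decimal places.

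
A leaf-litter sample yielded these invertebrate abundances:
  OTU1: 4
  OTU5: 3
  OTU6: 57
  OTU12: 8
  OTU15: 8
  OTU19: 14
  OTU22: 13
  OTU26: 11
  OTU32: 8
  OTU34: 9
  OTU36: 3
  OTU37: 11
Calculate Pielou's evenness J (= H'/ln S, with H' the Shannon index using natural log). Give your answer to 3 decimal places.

Total N = 4+3+57+8+8+14+13+11+8+9+3+11 = 149, so the proportions are 0.02685, 0.02013, 0.38255, 0.05369, 0.05369, 0.09396, 0.08725, 0.07383, 0.05369, 0.0604, 0.02013, 0.07383 (working shown to 5 dp, full precision carried).
H' = −Σ pᵢ ln pᵢ = −((-0.09712) + (-0.07863) + (-0.36759) + (-0.15702) + (-0.15702) + (-0.22220) + (-0.21280) + (-0.19239) + (-0.15702) + (-0.16953) + (-0.07863) + (-0.19239)) = 2.08235.
With S = 12 species, ln S = 2.48491, so J = 2.08235/2.48491 = 0.83800, i.e. 0.838 to 3 decimal places.

0.838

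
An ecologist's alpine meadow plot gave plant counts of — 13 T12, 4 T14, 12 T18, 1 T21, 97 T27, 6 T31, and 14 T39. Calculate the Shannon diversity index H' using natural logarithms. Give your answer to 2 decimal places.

Total N = 13+4+12+1+97+6+14 = 147, so the proportions are 0.0884, 0.0272, 0.0816, 0.0068, 0.6599, 0.0408, 0.0952 (working shown to 4 dp, full precision carried).
Each pᵢ ln pᵢ term: 0.0884×(-2.4255)=-0.2145, 0.0272×(-3.6041)=-0.0981, 0.0816×(-2.5055)=-0.2045, 0.0068×(-4.9904)=-0.0339, 0.6599×(-0.4157)=-0.2743, 0.0408×(-3.1987)=-0.1306, 0.0952×(-2.3514)=-0.2239.
Sum = -1.1799, so H' = 1.18.

1.18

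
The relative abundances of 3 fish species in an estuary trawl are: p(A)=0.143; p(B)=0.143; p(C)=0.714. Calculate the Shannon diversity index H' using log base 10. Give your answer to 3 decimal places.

Each pᵢ log₁₀ pᵢ term (working shown to 5 dp, full precision carried): 0.143×(-0.84466)=-0.12079, 0.143×(-0.84466)=-0.12079, 0.714×(-0.14630)=-0.10446.
Sum = -0.34603, so H' = 0.346.

0.346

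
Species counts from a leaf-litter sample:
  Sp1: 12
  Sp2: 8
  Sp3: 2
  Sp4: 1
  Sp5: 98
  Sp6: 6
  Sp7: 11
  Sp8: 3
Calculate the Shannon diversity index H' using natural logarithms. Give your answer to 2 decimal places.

1.14

Total N = 12+8+2+1+98+6+11+3 = 141, so the proportions are 0.0851, 0.0567, 0.0142, 0.0071, 0.695, 0.0426, 0.078, 0.0213 (working shown to 4 dp, full precision carried).
Each pᵢ ln pᵢ term: 0.0851×(-2.4639)=-0.2097, 0.0567×(-2.8693)=-0.1628, 0.0142×(-4.2556)=-0.0604, 0.0071×(-4.9488)=-0.0351, 0.695×(-0.3638)=-0.2528, 0.0426×(-3.1570)=-0.1343, 0.078×(-2.5509)=-0.1990, 0.0213×(-3.8501)=-0.0819.
Sum = -1.1361, so H' = 1.14.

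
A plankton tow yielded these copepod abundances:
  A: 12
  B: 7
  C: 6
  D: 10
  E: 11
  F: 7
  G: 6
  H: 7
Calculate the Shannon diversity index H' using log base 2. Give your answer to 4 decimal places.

2.9494

Total N = 12+7+6+10+11+7+6+7 = 66, so the proportions are 0.181818, 0.106061, 0.090909, 0.151515, 0.166667, 0.106061, 0.090909, 0.106061 (working shown to 6 dp, full precision carried).
Each pᵢ log₂ pᵢ term: 0.181818×(-2.459432)=-0.447169, 0.106061×(-3.237039)=-0.343322, 0.090909×(-3.459432)=-0.314494, 0.151515×(-2.722466)=-0.412495, 0.166667×(-2.584963)=-0.430827, 0.106061×(-3.237039)=-0.343322, 0.090909×(-3.459432)=-0.314494, 0.106061×(-3.237039)=-0.343322.
Sum = -2.949446, so H' = 2.9494.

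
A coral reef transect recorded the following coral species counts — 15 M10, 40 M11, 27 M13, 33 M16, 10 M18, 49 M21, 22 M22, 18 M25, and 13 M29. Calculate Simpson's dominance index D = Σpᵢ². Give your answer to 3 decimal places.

Total N = 15+40+27+33+10+49+22+18+13 = 227, so the proportions are 0.06608, 0.17621, 0.11894, 0.14537, 0.04405, 0.21586, 0.09692, 0.0793, 0.05727 (working shown to 5 dp, full precision carried).
D = 0.06608² + 0.17621² + 0.11894² + 0.14537² + 0.04405² + 0.21586² + 0.09692² + 0.0793² + 0.05727² = 0.00437 + 0.03105 + 0.01415 + 0.02113 + 0.00194 + 0.04660 + 0.00939 + 0.00629 + 0.00328 = 0.13819.
To 3 decimal places, D = 0.138.

0.138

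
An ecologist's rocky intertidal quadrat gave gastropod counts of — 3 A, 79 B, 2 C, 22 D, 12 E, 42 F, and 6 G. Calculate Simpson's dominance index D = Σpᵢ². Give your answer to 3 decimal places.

0.315

Total N = 3+79+2+22+12+42+6 = 166, so the proportions are 0.01807, 0.4759, 0.01205, 0.13253, 0.07229, 0.25301, 0.03614 (working shown to 5 dp, full precision carried).
D = 0.01807² + 0.4759² + 0.01205² + 0.13253² + 0.07229² + 0.25301² + 0.03614² = 0.00033 + 0.22648 + 0.00015 + 0.01756 + 0.00523 + 0.06402 + 0.00131 = 0.31507.
To 3 decimal places, D = 0.315.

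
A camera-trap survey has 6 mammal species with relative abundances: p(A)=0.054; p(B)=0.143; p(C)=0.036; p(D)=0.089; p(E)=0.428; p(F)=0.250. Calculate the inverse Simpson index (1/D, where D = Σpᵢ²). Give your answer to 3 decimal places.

D = 0.054² + 0.143² + 0.036² + 0.089² + 0.428² + 0.25² = 0.0029160 + 0.0204490 + 0.0012960 + 0.0079210 + 0.1831840 + 0.0625000 = 0.2782660 (working shown to 7 dp, full precision carried).
So 1/D = 3.59368, i.e. 3.594 to 3 decimal places.

3.594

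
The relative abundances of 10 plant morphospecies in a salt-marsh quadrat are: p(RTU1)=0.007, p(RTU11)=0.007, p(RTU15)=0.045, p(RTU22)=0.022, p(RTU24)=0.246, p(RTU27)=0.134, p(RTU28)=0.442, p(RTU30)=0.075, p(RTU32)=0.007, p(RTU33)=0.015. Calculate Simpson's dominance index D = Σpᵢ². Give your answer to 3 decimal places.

0.282

D = 0.007² + 0.007² + 0.045² + 0.022² + 0.246² + 0.134² + 0.442² + 0.075² + 0.007² + 0.015² = 0.00005 + 0.00005 + 0.00202 + 0.00048 + 0.06052 + 0.01796 + 0.19536 + 0.00562 + 0.00005 + 0.00022 = 0.28234 (working shown to 5 dp, full precision carried).
To 3 decimal places, D = 0.282.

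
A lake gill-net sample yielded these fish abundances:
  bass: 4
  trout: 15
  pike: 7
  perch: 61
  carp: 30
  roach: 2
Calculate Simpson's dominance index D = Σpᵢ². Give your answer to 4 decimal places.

0.3471

Total N = 4+15+7+61+30+2 = 119, so the proportions are 0.033613, 0.12605, 0.058824, 0.512605, 0.252101, 0.016807 (working shown to 6 dp, full precision carried).
D = 0.033613² + 0.12605² + 0.058824² + 0.512605² + 0.252101² + 0.016807² = 0.001130 + 0.015889 + 0.003460 + 0.262764 + 0.063555 + 0.000282 = 0.347080.
To 4 decimal places, D = 0.3471.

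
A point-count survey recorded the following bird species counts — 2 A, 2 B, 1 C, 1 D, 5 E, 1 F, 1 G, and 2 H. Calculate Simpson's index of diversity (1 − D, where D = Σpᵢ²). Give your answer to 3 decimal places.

Total N = 2+2+1+1+5+1+1+2 = 15, so the proportions are 0.13333, 0.13333, 0.06667, 0.06667, 0.33333, 0.06667, 0.06667, 0.13333 (working shown to 5 dp, full precision carried).
D = 0.13333² + 0.13333² + 0.06667² + 0.06667² + 0.33333² + 0.06667² + 0.06667² + 0.13333² = 0.01778 + 0.01778 + 0.00444 + 0.00444 + 0.11111 + 0.00444 + 0.00444 + 0.01778 = 0.18222.
So 1 − D = 0.81778, i.e. 0.818 to 3 decimal places.

0.818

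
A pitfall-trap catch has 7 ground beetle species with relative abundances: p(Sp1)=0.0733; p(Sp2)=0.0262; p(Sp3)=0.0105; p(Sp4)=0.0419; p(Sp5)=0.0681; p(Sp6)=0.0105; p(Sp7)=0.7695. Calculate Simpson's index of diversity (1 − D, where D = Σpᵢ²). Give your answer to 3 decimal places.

0.395

D = 0.0733² + 0.0262² + 0.0105² + 0.0419² + 0.0681² + 0.0105² + 0.7695² = 0.00537 + 0.00069 + 0.00011 + 0.00176 + 0.00464 + 0.00011 + 0.59213 = 0.60480 (working shown to 5 dp, full precision carried).
So 1 − D = 0.39520, i.e. 0.395 to 3 decimal places.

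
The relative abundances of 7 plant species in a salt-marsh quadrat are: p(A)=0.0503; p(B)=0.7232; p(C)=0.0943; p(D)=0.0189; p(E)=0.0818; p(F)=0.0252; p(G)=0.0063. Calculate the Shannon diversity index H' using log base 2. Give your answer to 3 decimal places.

Each pᵢ log₂ pᵢ term (working shown to 5 dp, full precision carried): 0.0503×(-4.31330)=-0.21696, 0.7232×(-0.46753)=-0.33812, 0.0943×(-3.40660)=-0.32124, 0.0189×(-5.72547)=-0.10821, 0.0818×(-3.61176)=-0.29544, 0.0252×(-5.31043)=-0.13382, 0.0063×(-7.31043)=-0.04606.
Sum = -1.45985, so H' = 1.460.

1.460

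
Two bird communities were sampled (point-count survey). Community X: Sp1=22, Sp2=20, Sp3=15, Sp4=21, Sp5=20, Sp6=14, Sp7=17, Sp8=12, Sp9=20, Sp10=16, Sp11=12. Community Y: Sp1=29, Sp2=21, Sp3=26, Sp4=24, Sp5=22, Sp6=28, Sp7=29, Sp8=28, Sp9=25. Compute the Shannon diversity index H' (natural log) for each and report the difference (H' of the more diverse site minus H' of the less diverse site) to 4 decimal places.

Community X: N=189, proportions 0.116402, 0.10582, 0.079365, 0.111111, 0.10582, 0.074074, 0.089947, 0.063492, 0.10582, 0.084656, 0.063492, giving H' = 2.377127 (working shown to 6 dp, full precision carried).
Community Y: N=232, proportions 0.125, 0.090517, 0.112069, 0.103448, 0.094828, 0.12069, 0.125, 0.12069, 0.107759, giving H' = 2.191133.
Difference = |2.377127 − 2.191133| = 0.185994, i.e. 0.1860 to 4 decimal places.

0.1860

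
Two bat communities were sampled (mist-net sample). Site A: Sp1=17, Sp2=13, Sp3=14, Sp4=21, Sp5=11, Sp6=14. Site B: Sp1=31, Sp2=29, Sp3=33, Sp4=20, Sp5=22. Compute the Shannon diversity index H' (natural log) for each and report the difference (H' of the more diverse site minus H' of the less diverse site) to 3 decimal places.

0.179

Site A: N=90, proportions 0.18889, 0.14444, 0.15556, 0.23333, 0.12222, 0.15556, giving H' = 1.76965 (working shown to 5 dp, full precision carried).
Site B: N=135, proportions 0.22963, 0.21481, 0.24444, 0.14815, 0.16296, giving H' = 1.59115.
Difference = |1.76965 − 1.59115| = 0.17850, i.e. 0.179 to 3 decimal places.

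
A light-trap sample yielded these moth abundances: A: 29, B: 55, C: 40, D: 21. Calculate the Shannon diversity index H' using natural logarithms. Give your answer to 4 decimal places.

Total N = 29+55+40+21 = 145, so the proportions are 0.2, 0.37931, 0.275862, 0.144828 (working shown to 6 dp, full precision carried).
Each pᵢ ln pᵢ term: 0.2×(-1.609438)=-0.321888, 0.37931×(-0.969401)=-0.367704, 0.275862×(-1.287854)=-0.355270, 0.144828×(-1.932211)=-0.279837.
Sum = -1.324699, so H' = 1.3247.

1.3247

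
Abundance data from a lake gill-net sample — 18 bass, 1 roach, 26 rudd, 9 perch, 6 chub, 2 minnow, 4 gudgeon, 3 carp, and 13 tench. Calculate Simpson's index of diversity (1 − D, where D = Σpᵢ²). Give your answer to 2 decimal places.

0.80

Total N = 18+1+26+9+6+2+4+3+13 = 82, so the proportions are 0.2195, 0.0122, 0.3171, 0.1098, 0.0732, 0.0244, 0.0488, 0.0366, 0.1585 (working shown to 4 dp, full precision carried).
D = 0.2195² + 0.0122² + 0.3171² + 0.1098² + 0.0732² + 0.0244² + 0.0488² + 0.0366² + 0.1585² = 0.0482 + 0.0001 + 0.1005 + 0.0120 + 0.0054 + 0.0006 + 0.0024 + 0.0013 + 0.0251 = 0.1957.
So 1 − D = 0.8043, i.e. 0.80 to 2 decimal places.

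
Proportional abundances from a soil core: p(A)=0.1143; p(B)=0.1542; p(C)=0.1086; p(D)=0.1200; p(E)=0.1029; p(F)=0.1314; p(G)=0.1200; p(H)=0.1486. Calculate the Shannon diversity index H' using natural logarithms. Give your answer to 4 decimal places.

Each pᵢ ln pᵢ term (working shown to 6 dp, full precision carried): 0.1143×(-2.168929)=-0.247909, 0.1542×(-1.869505)=-0.288278, 0.1086×(-2.220084)=-0.241101, 0.12×(-2.120264)=-0.254432, 0.1029×(-2.273998)=-0.233994, 0.1314×(-2.029509)=-0.266678, 0.12×(-2.120264)=-0.254432, 0.1486×(-1.906497)=-0.283305.
Sum = -2.070128, so H' = 2.0701.

2.0701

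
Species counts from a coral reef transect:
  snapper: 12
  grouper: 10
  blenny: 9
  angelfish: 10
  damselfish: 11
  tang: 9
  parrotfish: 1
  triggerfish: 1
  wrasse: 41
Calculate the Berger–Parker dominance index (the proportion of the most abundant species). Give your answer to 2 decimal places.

Total N = 12+10+9+10+11+9+1+1+41 = 104, so the proportions are 0.1154, 0.0962, 0.0865, 0.0962, 0.1058, 0.0865, 0.0096, 0.0096, 0.3942 (working shown to 4 dp, full precision carried).
The largest proportion is 0.3942, i.e. d = 0.39 to 2 decimal places.

0.39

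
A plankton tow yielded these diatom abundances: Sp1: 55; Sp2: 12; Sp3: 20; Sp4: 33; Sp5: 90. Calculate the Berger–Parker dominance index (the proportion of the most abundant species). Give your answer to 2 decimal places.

Total N = 55+12+20+33+90 = 210, so the proportions are 0.2619, 0.0571, 0.0952, 0.1571, 0.4286 (working shown to 4 dp, full precision carried).
The largest proportion is 0.4286, i.e. d = 0.43 to 2 decimal places.

0.43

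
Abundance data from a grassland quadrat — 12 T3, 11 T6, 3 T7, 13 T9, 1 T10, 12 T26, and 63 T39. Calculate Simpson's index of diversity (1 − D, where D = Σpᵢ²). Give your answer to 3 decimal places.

0.655

Total N = 12+11+3+13+1+12+63 = 115, so the proportions are 0.10435, 0.09565, 0.02609, 0.11304, 0.0087, 0.10435, 0.54783 (working shown to 5 dp, full precision carried).
D = 0.10435² + 0.09565² + 0.02609² + 0.11304² + 0.0087² + 0.10435² + 0.54783² = 0.01089 + 0.00915 + 0.00068 + 0.01278 + 0.00008 + 0.01089 + 0.30011 = 0.34457.
So 1 − D = 0.65543, i.e. 0.655 to 3 decimal places.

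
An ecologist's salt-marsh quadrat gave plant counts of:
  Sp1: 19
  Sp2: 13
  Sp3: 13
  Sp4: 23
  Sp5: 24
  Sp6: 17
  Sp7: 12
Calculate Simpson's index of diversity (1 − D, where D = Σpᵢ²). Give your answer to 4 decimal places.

0.8472

Total N = 19+13+13+23+24+17+12 = 121, so the proportions are 0.157025, 0.107438, 0.107438, 0.190083, 0.198347, 0.140496, 0.099174 (working shown to 6 dp, full precision carried).
D = 0.157025² + 0.107438² + 0.107438² + 0.190083² + 0.198347² + 0.140496² + 0.099174² = 0.024657 + 0.011543 + 0.011543 + 0.036131 + 0.039342 + 0.019739 + 0.009835 = 0.152790.
So 1 − D = 0.847210, i.e. 0.8472 to 4 decimal places.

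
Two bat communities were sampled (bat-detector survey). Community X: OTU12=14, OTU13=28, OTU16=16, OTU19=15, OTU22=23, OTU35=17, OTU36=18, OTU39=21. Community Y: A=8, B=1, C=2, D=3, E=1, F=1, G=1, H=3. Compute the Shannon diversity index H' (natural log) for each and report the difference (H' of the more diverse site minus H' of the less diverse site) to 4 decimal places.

0.2886

Community X: N=152, proportions 0.092105, 0.184211, 0.105263, 0.098684, 0.151316, 0.111842, 0.118421, 0.138158, giving H' = 2.053661 (working shown to 6 dp, full precision carried).
Community Y: N=20, proportions 0.4, 0.05, 0.1, 0.15, 0.05, 0.05, 0.05, 0.15, giving H' = 1.765057.
Difference = |2.053661 − 1.765057| = 0.288604, i.e. 0.2886 to 4 decimal places.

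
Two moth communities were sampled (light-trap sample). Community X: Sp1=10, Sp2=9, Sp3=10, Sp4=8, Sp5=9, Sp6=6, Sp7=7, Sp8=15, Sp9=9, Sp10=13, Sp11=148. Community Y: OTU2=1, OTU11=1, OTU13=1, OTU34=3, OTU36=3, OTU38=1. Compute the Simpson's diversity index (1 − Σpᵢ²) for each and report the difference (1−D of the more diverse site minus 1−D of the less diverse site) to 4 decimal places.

Community X: N=244, proportions 0.040984, 0.036885, 0.040984, 0.032787, 0.036885, 0.02459, 0.028689, 0.061475, 0.036885, 0.053279, 0.606557, giving 1−D = 0.615527 (working shown to 6 dp, full precision carried).
Community Y: N=10, proportions 0.1, 0.1, 0.1, 0.3, 0.3, 0.1, giving 1−D = 0.780000.
Difference = |0.615527 − 0.780000| = 0.164473, i.e. 0.1645 to 4 decimal places.

0.1645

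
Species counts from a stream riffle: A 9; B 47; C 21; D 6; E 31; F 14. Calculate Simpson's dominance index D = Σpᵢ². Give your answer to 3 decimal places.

Total N = 9+47+21+6+31+14 = 128, so the proportions are 0.07031, 0.36719, 0.16406, 0.04688, 0.24219, 0.10938 (working shown to 5 dp, full precision carried).
D = 0.07031² + 0.36719² + 0.16406² + 0.04688² + 0.24219² + 0.10938² = 0.00494 + 0.13483 + 0.02692 + 0.00220 + 0.05865 + 0.01196 = 0.23950.
To 3 decimal places, D = 0.240.

0.240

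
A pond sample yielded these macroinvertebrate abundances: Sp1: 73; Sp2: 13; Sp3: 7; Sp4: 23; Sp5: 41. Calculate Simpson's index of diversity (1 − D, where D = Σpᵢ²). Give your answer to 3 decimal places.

Total N = 73+13+7+23+41 = 157, so the proportions are 0.46497, 0.0828, 0.04459, 0.1465, 0.26115 (working shown to 5 dp, full precision carried).
D = 0.46497² + 0.0828² + 0.04459² + 0.1465² + 0.26115² = 0.21620 + 0.00686 + 0.00199 + 0.02146 + 0.06820 = 0.31470.
So 1 − D = 0.68530, i.e. 0.685 to 3 decimal places.

0.685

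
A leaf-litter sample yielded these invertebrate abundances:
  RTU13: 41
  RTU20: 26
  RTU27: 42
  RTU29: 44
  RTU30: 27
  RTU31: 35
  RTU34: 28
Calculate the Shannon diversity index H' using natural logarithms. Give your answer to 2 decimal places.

1.92

Total N = 41+26+42+44+27+35+28 = 243, so the proportions are 0.1687, 0.107, 0.1728, 0.1811, 0.1111, 0.144, 0.1152 (working shown to 4 dp, full precision carried).
Each pᵢ ln pᵢ term: 0.1687×(-1.7795)=-0.3002, 0.107×(-2.2350)=-0.2391, 0.1728×(-1.7554)=-0.3034, 0.1811×(-1.7089)=-0.3094, 0.1111×(-2.1972)=-0.2441, 0.144×(-1.9377)=-0.2791, 0.1152×(-2.1609)=-0.2490.
Sum = -1.9244, so H' = 1.92.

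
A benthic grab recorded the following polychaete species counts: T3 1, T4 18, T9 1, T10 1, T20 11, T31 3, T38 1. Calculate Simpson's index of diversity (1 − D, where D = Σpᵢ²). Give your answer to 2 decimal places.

0.65

Total N = 1+18+1+1+11+3+1 = 36, so the proportions are 0.0278, 0.5, 0.0278, 0.0278, 0.3056, 0.0833, 0.0278 (working shown to 4 dp, full precision carried).
D = 0.0278² + 0.5² + 0.0278² + 0.0278² + 0.3056² + 0.0833² + 0.0278² = 0.0008 + 0.2500 + 0.0008 + 0.0008 + 0.0934 + 0.0069 + 0.0008 = 0.3534.
So 1 − D = 0.6466, i.e. 0.65 to 2 decimal places.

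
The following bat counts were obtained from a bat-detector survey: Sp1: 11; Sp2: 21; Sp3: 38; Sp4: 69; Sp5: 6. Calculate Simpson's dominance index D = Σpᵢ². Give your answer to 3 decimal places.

0.324

Total N = 11+21+38+69+6 = 145, so the proportions are 0.07586, 0.14483, 0.26207, 0.47586, 0.04138 (working shown to 5 dp, full precision carried).
D = 0.07586² + 0.14483² + 0.26207² + 0.47586² + 0.04138² = 0.00576 + 0.02098 + 0.06868 + 0.22644 + 0.00171 = 0.32357.
To 3 decimal places, D = 0.324.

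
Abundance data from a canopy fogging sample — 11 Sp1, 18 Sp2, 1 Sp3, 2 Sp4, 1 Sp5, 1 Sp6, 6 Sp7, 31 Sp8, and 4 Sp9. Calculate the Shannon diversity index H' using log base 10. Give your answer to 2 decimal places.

Total N = 11+18+1+2+1+1+6+31+4 = 75, so the proportions are 0.1467, 0.24, 0.0133, 0.0267, 0.0133, 0.0133, 0.08, 0.4133, 0.0533 (working shown to 4 dp, full precision carried).
Each pᵢ log₁₀ pᵢ term: 0.1467×(-0.8337)=-0.1223, 0.24×(-0.6198)=-0.1487, 0.0133×(-1.8751)=-0.0250, 0.0267×(-1.5740)=-0.0420, 0.0133×(-1.8751)=-0.0250, 0.0133×(-1.8751)=-0.0250, 0.08×(-1.0969)=-0.0878, 0.4133×(-0.3837)=-0.1586, 0.0533×(-1.2730)=-0.0679.
Sum = -0.7022, so H' = 0.70.

0.70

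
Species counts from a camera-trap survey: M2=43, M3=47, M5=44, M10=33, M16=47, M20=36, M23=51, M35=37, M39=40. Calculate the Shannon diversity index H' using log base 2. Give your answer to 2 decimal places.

Total N = 43+47+44+33+47+36+51+37+40 = 378, so the proportions are 0.1138, 0.1243, 0.1164, 0.0873, 0.1243, 0.0952, 0.1349, 0.0979, 0.1058 (working shown to 4 dp, full precision carried).
Each pᵢ log₂ pᵢ term: 0.1138×(-3.1360)=-0.3567, 0.1243×(-3.0077)=-0.3740, 0.1164×(-3.1028)=-0.3612, 0.0873×(-3.5178)=-0.3071, 0.1243×(-3.0077)=-0.3740, 0.0952×(-3.3923)=-0.3231, 0.1349×(-2.8898)=-0.3899, 0.0979×(-3.3528)=-0.3282, 0.1058×(-3.2403)=-0.3429.
Sum = -3.1570, so H' = 3.16.

3.16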